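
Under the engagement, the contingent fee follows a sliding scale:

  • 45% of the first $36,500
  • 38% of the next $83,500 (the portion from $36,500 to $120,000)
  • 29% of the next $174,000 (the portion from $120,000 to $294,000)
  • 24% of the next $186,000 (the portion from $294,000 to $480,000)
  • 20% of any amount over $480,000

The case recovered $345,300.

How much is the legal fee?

$110,927.00

First $36,500 at 45% = $16,425.00
Next $83,500 at 38% = $31,730.00
Next $174,000 at 29% = $50,460.00
Remaining $51,300 at 24% = $12,312.00
Fee: $16,425.00 + $31,730.00 + $50,460.00 + $12,312.00 = $110,927.00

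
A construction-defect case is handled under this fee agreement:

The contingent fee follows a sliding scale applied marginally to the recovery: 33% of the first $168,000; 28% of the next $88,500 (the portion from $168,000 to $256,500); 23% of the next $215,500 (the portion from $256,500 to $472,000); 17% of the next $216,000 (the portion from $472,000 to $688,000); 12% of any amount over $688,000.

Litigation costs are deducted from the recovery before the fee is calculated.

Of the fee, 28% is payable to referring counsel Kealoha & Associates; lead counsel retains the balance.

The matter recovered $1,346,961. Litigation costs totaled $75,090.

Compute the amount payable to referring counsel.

$66,239.47

Fee base (net of costs): $1,346,961 − $75,090 = $1,271,871
First $168,000 at 33% = $55,440.00
Next $88,500 at 28% = $24,780.00
Next $215,500 at 23% = $49,565.00
Next $216,000 at 17% = $36,720.00
Remaining $583,871 at 12% = $70,064.52
Fee: $55,440.00 + $24,780.00 + $49,565.00 + $36,720.00 + $70,064.52 = $236,569.52
Referral share: 28% of $236,569.52 = $66,239.47; lead counsel retains $236,569.52 − $66,239.47 = $170,330.05.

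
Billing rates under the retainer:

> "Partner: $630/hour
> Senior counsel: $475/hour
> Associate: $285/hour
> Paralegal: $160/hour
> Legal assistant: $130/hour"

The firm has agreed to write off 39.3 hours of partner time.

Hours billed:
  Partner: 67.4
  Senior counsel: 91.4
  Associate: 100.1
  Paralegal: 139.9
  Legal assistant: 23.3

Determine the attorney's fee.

$115,059.50

Partner: 67.4 × $630 = $42,462.00
Senior counsel: 91.4 × $475 = $43,415.00
Associate: 100.1 × $285 = $28,528.50
Paralegal: 139.9 × $160 = $22,384.00
Legal assistant: 23.3 × $130 = $3,029.00
Subtotal: $139,818.50
Write-off: 39.3 × $630 = $24,759.00
Total: $139,818.50 − $24,759.00 = $115,059.50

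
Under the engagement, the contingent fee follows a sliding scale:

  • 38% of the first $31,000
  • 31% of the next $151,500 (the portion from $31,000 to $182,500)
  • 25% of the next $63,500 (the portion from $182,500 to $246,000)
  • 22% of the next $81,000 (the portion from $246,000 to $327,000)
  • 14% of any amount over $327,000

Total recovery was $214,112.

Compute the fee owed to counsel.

$66,648.00

First $31,000 at 38% = $11,780.00
Next $151,500 at 31% = $46,965.00
Remaining $31,612 at 25% = $7,903.00
Fee: $11,780.00 + $46,965.00 + $7,903.00 = $66,648.00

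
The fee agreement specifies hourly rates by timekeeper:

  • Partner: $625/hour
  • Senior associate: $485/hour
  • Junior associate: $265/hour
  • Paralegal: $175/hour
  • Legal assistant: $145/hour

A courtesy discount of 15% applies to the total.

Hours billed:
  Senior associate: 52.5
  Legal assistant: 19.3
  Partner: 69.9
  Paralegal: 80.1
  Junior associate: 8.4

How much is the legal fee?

Partner: 69.9 × $625 = $43,687.50
Senior associate: 52.5 × $485 = $25,462.50
Junior associate: 8.4 × $265 = $2,226.00
Paralegal: 80.1 × $175 = $14,017.50
Legal assistant: 19.3 × $145 = $2,798.50
Subtotal: $88,192.00
Less 15% discount: −$13,228.80
Total: $88,192.00 − $13,228.80 = $74,963.20

$74,963.20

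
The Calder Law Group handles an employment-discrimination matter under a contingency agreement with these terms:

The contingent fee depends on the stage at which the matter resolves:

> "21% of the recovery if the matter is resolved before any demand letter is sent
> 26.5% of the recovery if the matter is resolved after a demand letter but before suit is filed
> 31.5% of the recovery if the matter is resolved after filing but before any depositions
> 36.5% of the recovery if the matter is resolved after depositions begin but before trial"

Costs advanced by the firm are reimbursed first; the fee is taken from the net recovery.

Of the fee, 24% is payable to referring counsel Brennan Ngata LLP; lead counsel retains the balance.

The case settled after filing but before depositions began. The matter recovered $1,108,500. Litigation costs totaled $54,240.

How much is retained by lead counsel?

$252,389.84

Fee base (net of costs): $1,108,500 − $54,240 = $1,054,260
The matter settled after filing but before depositions began, so the 31.5% rate applies.
$1,054,260 × 31.5% = $332,091.90
Referral share: 24% of $332,091.90 = $79,702.06; lead counsel retains $332,091.90 − $79,702.06 = $252,389.84.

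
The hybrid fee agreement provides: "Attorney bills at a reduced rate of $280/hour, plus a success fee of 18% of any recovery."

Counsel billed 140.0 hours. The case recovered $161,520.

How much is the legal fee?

$68,273.60

Hourly: 140.0 × $280 = $39,200.00
Success fee: 18% of $161,520 = $29,073.60
Total: $39,200.00 + $29,073.60 = $68,273.60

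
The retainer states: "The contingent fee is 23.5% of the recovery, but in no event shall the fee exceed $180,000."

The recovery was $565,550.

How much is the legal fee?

23.5% of $565,550 = $132,904.25
That is under the $180,000 cap.

$132,904.25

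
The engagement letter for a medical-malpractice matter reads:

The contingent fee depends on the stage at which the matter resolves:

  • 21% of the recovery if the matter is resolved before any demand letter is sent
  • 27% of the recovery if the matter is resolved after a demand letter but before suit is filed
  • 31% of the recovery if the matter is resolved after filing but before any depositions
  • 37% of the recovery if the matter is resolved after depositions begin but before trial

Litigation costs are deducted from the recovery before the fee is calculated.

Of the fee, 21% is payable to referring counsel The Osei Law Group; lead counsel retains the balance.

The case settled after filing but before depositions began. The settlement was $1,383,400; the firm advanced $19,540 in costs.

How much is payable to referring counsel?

Fee base (net of costs): $1,383,400 − $19,540 = $1,363,860
The matter settled after filing but before depositions began, so the 31% rate applies.
$1,363,860 × 31% = $422,796.60
Referral share: 21% of $422,796.60 = $88,787.29; lead counsel retains $422,796.60 − $88,787.29 = $334,009.31.

$88,787.29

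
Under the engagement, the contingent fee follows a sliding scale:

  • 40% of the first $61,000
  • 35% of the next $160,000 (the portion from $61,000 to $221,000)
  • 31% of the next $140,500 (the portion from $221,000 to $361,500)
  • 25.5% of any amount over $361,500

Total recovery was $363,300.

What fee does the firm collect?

First $61,000 at 40% = $24,400.00
Next $160,000 at 35% = $56,000.00
Next $140,500 at 31% = $43,555.00
Remaining $1,800 at 25.5% = $459.00
Fee: $24,400.00 + $56,000.00 + $43,555.00 + $459.00 = $124,414.00

$124,414.00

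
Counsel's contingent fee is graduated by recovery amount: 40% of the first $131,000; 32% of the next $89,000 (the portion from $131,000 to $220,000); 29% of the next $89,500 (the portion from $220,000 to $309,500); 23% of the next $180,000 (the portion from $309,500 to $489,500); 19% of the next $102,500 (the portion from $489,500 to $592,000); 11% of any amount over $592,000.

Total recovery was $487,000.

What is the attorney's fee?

$147,660.00

First $131,000 at 40% = $52,400.00
Next $89,000 at 32% = $28,480.00
Next $89,500 at 29% = $25,955.00
Remaining $177,500 at 23% = $40,825.00
Fee: $52,400.00 + $28,480.00 + $25,955.00 + $40,825.00 = $147,660.00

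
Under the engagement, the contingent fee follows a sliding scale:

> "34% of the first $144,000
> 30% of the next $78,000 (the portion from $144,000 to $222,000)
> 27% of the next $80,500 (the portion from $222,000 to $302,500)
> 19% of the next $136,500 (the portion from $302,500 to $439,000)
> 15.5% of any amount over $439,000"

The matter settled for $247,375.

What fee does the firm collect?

First $144,000 at 34% = $48,960.00
Next $78,000 at 30% = $23,400.00
Remaining $25,375 at 27% = $6,851.25
Fee: $48,960.00 + $23,400.00 + $6,851.25 = $79,211.25

$79,211.25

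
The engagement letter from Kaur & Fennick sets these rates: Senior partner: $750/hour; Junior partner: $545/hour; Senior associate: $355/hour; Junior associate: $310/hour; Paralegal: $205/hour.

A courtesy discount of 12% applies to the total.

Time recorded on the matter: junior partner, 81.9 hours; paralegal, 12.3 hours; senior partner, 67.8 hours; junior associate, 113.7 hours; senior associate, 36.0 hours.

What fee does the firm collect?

Senior partner: 67.8 × $750 = $50,850.00
Junior partner: 81.9 × $545 = $44,635.50
Senior associate: 36.0 × $355 = $12,780.00
Junior associate: 113.7 × $310 = $35,247.00
Paralegal: 12.3 × $205 = $2,521.50
Subtotal: $146,034.00
Less 12% discount: −$17,524.08
Total: $146,034.00 − $17,524.08 = $128,509.92

$128,509.92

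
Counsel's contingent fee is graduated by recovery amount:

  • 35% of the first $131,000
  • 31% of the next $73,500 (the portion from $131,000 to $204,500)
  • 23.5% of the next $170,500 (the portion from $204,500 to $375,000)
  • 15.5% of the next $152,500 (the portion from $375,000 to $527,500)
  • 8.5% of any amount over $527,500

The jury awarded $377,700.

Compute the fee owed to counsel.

First $131,000 at 35% = $45,850.00
Next $73,500 at 31% = $22,785.00
Next $170,500 at 23.5% = $40,067.50
Remaining $2,700 at 15.5% = $418.50
Fee: $45,850.00 + $22,785.00 + $40,067.50 + $418.50 = $109,121.00

$109,121.00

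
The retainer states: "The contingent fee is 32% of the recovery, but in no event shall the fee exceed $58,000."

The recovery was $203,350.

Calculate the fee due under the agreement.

$58,000.00

32% of $203,350 = $65,072.00
That exceeds the $58,000 cap, so the fee is capped at $58,000.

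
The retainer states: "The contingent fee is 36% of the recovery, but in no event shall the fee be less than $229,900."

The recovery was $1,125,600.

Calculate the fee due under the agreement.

$405,216.00

36% of $1,125,600 = $405,216.00
That exceeds the $229,900 minimum.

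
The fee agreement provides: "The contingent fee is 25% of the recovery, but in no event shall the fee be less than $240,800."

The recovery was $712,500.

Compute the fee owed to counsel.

$240,800.00

25% of $712,500 = $178,125.00
That is below the $240,800 minimum, so the minimum applies.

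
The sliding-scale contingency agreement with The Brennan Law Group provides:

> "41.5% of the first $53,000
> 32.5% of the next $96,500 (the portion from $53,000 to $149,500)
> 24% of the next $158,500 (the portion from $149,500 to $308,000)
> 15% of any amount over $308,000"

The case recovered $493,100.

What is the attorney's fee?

$119,162.50

First $53,000 at 41.5% = $21,995.00
Next $96,500 at 32.5% = $31,362.50
Next $158,500 at 24% = $38,040.00
Remaining $185,100 at 15% = $27,765.00
Fee: $21,995.00 + $31,362.50 + $38,040.00 + $27,765.00 = $119,162.50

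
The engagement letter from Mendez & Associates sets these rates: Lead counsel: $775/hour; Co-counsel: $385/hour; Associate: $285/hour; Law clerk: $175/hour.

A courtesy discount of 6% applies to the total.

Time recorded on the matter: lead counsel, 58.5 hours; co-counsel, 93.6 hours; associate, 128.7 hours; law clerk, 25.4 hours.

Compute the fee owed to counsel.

Lead counsel: 58.5 × $775 = $45,337.50
Co-counsel: 93.6 × $385 = $36,036.00
Associate: 128.7 × $285 = $36,679.50
Law clerk: 25.4 × $175 = $4,445.00
Subtotal: $122,498.00
Less 6% discount: −$7,349.88
Total: $122,498.00 − $7,349.88 = $115,148.12

$115,148.12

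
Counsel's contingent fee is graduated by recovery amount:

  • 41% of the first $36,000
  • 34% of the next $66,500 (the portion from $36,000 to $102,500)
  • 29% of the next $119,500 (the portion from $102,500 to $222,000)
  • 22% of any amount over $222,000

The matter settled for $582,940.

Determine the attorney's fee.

$151,431.80

First $36,000 at 41% = $14,760.00
Next $66,500 at 34% = $22,610.00
Next $119,500 at 29% = $34,655.00
Remaining $360,940 at 22% = $79,406.80
Fee: $14,760.00 + $22,610.00 + $34,655.00 + $79,406.80 = $151,431.80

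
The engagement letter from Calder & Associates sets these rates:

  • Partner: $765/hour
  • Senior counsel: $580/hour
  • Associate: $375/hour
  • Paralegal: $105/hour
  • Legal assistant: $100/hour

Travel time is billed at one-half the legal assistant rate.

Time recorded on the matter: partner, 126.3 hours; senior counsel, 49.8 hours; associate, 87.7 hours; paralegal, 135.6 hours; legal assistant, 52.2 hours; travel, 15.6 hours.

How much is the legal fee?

$178,629.00

Partner: 126.3 × $765 = $96,619.50
Senior counsel: 49.8 × $580 = $28,884.00
Associate: 87.7 × $375 = $32,887.50
Paralegal: 135.6 × $105 = $14,238.00
Legal assistant: 52.2 × $100 = $5,220.00
Subtotal: $96,619.50 + $28,884.00 + $32,887.50 + $14,238.00 + $5,220.00 = $177,849.00
Travel: 15.6 × ($100 ÷ 2) = 15.6 × $50.00 = $780.00
Total: $177,849.00 + $780.00 = $178,629.00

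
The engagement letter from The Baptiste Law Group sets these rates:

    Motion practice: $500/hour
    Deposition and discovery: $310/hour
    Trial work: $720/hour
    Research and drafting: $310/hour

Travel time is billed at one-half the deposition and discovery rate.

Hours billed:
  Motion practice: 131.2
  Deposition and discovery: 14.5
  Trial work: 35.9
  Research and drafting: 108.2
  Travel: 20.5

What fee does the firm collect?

$132,662.50

Motion practice: 131.2 × $500 = $65,600.00
Deposition and discovery: 14.5 × $310 = $4,495.00
Trial work: 35.9 × $720 = $25,848.00
Research and drafting: 108.2 × $310 = $33,542.00
Subtotal: $65,600.00 + $4,495.00 + $25,848.00 + $33,542.00 = $129,485.00
Travel: 20.5 × ($310 ÷ 2) = 20.5 × $155.00 = $3,177.50
Total: $129,485.00 + $3,177.50 = $132,662.50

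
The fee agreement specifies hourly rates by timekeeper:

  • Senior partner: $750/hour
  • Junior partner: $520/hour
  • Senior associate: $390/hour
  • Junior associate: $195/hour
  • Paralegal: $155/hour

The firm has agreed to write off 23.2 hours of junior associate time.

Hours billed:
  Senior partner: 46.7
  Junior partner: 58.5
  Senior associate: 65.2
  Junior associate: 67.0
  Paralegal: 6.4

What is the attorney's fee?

Senior partner: 46.7 × $750 = $35,025.00
Junior partner: 58.5 × $520 = $30,420.00
Senior associate: 65.2 × $390 = $25,428.00
Junior associate: 67.0 × $195 = $13,065.00
Paralegal: 6.4 × $155 = $992.00
Subtotal: $104,930.00
Write-off: 23.2 × $195 = $4,524.00
Total: $104,930.00 − $4,524.00 = $100,406.00

$100,406.00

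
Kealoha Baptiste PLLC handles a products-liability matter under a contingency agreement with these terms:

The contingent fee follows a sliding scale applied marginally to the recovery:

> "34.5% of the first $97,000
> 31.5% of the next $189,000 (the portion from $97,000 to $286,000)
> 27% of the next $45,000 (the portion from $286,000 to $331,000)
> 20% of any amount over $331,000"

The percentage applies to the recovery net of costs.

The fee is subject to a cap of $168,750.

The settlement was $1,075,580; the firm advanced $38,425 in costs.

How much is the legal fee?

$168,750.00

Fee base (net of costs): $1,075,580 − $38,425 = $1,037,155
First $97,000 at 34.5% = $33,465.00
Next $189,000 at 31.5% = $59,535.00
Next $45,000 at 27% = $12,150.00
Remaining $706,155 at 20% = $141,231.00
Fee: $33,465.00 + $59,535.00 + $12,150.00 + $141,231.00 = $246,381.00
$246,381.00 exceeds the $168,750 cap, so the fee is capped at $168,750.00.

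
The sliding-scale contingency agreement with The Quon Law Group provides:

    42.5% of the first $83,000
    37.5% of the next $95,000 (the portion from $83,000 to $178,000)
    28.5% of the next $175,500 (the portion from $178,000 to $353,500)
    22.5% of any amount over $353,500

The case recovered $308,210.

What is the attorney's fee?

$108,009.85

First $83,000 at 42.5% = $35,275.00
Next $95,000 at 37.5% = $35,625.00
Remaining $130,210 at 28.5% = $37,109.85
Fee: $35,275.00 + $35,625.00 + $37,109.85 = $108,009.85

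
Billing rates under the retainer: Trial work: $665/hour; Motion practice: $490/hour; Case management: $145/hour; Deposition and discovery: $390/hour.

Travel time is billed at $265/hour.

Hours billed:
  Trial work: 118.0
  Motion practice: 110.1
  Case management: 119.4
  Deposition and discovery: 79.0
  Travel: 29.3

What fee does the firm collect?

Trial work: 118.0 × $665 = $78,470.00
Motion practice: 110.1 × $490 = $53,949.00
Case management: 119.4 × $145 = $17,313.00
Deposition and discovery: 79.0 × $390 = $30,810.00
Subtotal: $78,470.00 + $53,949.00 + $17,313.00 + $30,810.00 = $180,542.00
Travel: 29.3 × $265 = $7,764.50
Total: $180,542.00 + $7,764.50 = $188,306.50

$188,306.50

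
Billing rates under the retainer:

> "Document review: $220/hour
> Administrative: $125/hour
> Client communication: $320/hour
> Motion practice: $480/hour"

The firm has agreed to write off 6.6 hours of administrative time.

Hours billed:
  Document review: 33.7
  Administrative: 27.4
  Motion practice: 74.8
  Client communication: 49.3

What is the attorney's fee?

Document review: 33.7 × $220 = $7,414.00
Administrative: 27.4 × $125 = $3,425.00
Client communication: 49.3 × $320 = $15,776.00
Motion practice: 74.8 × $480 = $35,904.00
Subtotal: $62,519.00
Write-off: 6.6 × $125 = $825.00
Total: $62,519.00 − $825.00 = $61,694.00

$61,694.00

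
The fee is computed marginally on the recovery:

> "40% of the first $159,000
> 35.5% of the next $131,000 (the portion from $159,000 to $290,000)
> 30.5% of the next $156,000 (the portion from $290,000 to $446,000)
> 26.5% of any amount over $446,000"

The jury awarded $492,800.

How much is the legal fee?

First $159,000 at 40% = $63,600.00
Next $131,000 at 35.5% = $46,505.00
Next $156,000 at 30.5% = $47,580.00
Remaining $46,800 at 26.5% = $12,402.00
Fee: $63,600.00 + $46,505.00 + $47,580.00 + $12,402.00 = $170,087.00

$170,087.00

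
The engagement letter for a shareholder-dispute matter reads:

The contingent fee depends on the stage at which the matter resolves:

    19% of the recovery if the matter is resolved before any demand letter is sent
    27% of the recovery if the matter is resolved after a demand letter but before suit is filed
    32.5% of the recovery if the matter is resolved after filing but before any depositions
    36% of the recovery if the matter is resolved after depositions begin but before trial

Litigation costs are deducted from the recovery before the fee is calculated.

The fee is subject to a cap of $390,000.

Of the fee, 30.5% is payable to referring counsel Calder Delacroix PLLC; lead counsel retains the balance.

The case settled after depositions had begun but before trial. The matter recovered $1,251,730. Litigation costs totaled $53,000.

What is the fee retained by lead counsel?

$271,050.00

Fee base (net of costs): $1,251,730 − $53,000 = $1,198,730
The matter settled after depositions had begun but before trial, so the 36% rate applies.
$1,198,730 × 36% = $431,542.80
$431,542.80 exceeds the $390,000 cap, so the fee is capped at $390,000.00.
Referral share: 30.5% of $390,000.00 = $118,950.00; lead counsel retains $390,000.00 − $118,950.00 = $271,050.00.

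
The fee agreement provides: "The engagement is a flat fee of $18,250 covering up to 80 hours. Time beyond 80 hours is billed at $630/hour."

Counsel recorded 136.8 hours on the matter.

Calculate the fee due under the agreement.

$54,034.00

Flat fee: $18,250.00
Excess hours: 136.8 − 80 = 56.8
Overrun: 56.8 × $630 = $35,784.00
Total: $18,250.00 + $35,784.00 = $54,034.00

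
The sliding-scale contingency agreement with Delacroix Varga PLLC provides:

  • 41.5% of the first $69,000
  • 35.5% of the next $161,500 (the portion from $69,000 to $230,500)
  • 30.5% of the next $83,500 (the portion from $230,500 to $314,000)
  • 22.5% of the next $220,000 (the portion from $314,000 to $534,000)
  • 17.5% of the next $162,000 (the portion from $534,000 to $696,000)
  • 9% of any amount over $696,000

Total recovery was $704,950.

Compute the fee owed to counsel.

First $69,000 at 41.5% = $28,635.00
Next $161,500 at 35.5% = $57,332.50
Next $83,500 at 30.5% = $25,467.50
Next $220,000 at 22.5% = $49,500.00
Next $162,000 at 17.5% = $28,350.00
Remaining $8,950 at 9% = $805.50
Fee: $28,635.00 + $57,332.50 + $25,467.50 + $49,500.00 + $28,350.00 + $805.50 = $190,090.50

$190,090.50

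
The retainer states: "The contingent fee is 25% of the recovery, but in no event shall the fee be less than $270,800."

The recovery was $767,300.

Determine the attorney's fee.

$270,800.00

25% of $767,300 = $191,825.00
That is below the $270,800 minimum, so the minimum applies.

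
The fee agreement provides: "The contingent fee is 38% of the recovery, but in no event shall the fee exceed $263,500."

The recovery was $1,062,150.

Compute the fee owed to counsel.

$263,500.00

38% of $1,062,150 = $403,617.00
That exceeds the $263,500 cap, so the fee is capped at $263,500.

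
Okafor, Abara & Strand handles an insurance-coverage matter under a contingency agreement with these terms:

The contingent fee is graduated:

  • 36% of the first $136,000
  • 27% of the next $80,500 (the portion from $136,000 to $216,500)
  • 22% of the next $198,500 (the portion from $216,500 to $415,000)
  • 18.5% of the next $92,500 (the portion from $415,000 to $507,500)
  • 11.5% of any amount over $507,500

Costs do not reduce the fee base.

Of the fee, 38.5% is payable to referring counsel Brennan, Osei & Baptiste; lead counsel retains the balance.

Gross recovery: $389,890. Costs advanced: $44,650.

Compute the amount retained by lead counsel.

$66,937.09

Fee base is the gross recovery, $389,890; costs are reimbursed separately.
First $136,000 at 36% = $48,960.00
Next $80,500 at 27% = $21,735.00
Remaining $173,390 at 22% = $38,145.80
Fee: $48,960.00 + $21,735.00 + $38,145.80 = $108,840.80
Referral share: 38.5% of $108,840.80 = $41,903.71; lead counsel retains $108,840.80 − $41,903.71 = $66,937.09.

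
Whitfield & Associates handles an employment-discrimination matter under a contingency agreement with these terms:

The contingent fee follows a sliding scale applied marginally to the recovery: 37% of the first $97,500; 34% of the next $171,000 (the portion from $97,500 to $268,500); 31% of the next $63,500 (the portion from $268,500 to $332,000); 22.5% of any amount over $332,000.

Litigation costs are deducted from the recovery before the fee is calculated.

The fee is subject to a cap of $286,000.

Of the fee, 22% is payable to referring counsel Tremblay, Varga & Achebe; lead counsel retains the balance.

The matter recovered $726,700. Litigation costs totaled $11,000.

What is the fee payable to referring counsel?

$44,051.15

Fee base (net of costs): $726,700 − $11,000 = $715,700
First $97,500 at 37% = $36,075.00
Next $171,000 at 34% = $58,140.00
Next $63,500 at 31% = $19,685.00
Remaining $383,700 at 22.5% = $86,332.50
Fee: $36,075.00 + $58,140.00 + $19,685.00 + $86,332.50 = $200,232.50
$200,232.50 is under the $286,000 cap.
Referral share: 22% of $200,232.50 = $44,051.15; lead counsel retains $200,232.50 − $44,051.15 = $156,181.35.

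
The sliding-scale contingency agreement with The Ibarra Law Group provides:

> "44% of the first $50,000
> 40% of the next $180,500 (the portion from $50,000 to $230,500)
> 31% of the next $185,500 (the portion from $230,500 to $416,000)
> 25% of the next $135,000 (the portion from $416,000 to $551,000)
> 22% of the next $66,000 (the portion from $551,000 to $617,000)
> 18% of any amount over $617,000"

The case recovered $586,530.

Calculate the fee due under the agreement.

$193,271.60

First $50,000 at 44% = $22,000.00
Next $180,500 at 40% = $72,200.00
Next $185,500 at 31% = $57,505.00
Next $135,000 at 25% = $33,750.00
Remaining $35,530 at 22% = $7,816.60
Fee: $22,000.00 + $72,200.00 + $57,505.00 + $33,750.00 + $7,816.60 = $193,271.60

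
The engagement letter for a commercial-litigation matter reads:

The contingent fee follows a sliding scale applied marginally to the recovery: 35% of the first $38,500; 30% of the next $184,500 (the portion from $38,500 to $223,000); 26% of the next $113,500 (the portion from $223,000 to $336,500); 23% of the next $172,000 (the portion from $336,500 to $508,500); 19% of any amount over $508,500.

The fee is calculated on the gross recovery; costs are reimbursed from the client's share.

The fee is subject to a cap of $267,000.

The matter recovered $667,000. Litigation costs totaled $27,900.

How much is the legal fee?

$168,010.00

Fee base is the gross recovery, $667,000; costs are reimbursed separately.
First $38,500 at 35% = $13,475.00
Next $184,500 at 30% = $55,350.00
Next $113,500 at 26% = $29,510.00
Next $172,000 at 23% = $39,560.00
Remaining $158,500 at 19% = $30,115.00
Fee: $13,475.00 + $55,350.00 + $29,510.00 + $39,560.00 + $30,115.00 = $168,010.00
$168,010.00 is under the $267,000 cap.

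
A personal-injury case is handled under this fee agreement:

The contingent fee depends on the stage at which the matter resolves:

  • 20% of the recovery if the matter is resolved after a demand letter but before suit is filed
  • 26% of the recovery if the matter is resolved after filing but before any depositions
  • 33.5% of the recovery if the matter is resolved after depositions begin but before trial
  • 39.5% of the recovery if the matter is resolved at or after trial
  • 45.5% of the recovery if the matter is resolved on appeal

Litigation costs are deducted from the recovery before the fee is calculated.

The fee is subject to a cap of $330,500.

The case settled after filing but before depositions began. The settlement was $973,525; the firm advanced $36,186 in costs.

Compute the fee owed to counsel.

$243,708.14

Fee base (net of costs): $973,525 − $36,186 = $937,339
The matter settled after filing but before depositions began, so the 26% rate applies.
$937,339 × 26% = $243,708.14
$243,708.14 is under the $330,500 cap.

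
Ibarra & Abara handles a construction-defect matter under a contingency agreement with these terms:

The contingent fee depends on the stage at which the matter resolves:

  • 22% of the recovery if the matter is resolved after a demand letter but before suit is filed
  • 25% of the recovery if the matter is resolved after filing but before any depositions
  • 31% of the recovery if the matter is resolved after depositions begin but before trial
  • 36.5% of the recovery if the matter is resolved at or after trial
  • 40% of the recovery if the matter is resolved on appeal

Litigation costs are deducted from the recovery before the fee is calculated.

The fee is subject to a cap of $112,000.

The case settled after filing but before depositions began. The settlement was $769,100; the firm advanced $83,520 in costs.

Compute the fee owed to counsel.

Fee base (net of costs): $769,100 − $83,520 = $685,580
The matter settled after filing but before depositions began, so the 25% rate applies.
$685,580 × 25% = $171,395.00
$171,395.00 exceeds the $112,000 cap, so the fee is capped at $112,000.00.

$112,000.00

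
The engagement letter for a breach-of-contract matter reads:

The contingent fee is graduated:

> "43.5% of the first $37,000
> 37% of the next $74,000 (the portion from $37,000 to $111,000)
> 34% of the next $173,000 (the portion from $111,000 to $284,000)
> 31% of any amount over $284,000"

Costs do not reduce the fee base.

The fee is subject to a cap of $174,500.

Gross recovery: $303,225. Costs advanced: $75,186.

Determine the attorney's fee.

$108,254.75

Fee base is the gross recovery, $303,225; costs are reimbursed separately.
First $37,000 at 43.5% = $16,095.00
Next $74,000 at 37% = $27,380.00
Next $173,000 at 34% = $58,820.00
Remaining $19,225 at 31% = $5,959.75
Fee: $16,095.00 + $27,380.00 + $58,820.00 + $5,959.75 = $108,254.75
$108,254.75 is under the $174,500 cap.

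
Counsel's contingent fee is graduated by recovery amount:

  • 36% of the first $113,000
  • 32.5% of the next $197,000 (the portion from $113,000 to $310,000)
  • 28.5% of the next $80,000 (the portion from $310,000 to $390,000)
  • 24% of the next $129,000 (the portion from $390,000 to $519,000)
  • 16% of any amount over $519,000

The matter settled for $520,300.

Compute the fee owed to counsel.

First $113,000 at 36% = $40,680.00
Next $197,000 at 32.5% = $64,025.00
Next $80,000 at 28.5% = $22,800.00
Next $129,000 at 24% = $30,960.00
Remaining $1,300 at 16% = $208.00
Fee: $40,680.00 + $64,025.00 + $22,800.00 + $30,960.00 + $208.00 = $158,673.00

$158,673.00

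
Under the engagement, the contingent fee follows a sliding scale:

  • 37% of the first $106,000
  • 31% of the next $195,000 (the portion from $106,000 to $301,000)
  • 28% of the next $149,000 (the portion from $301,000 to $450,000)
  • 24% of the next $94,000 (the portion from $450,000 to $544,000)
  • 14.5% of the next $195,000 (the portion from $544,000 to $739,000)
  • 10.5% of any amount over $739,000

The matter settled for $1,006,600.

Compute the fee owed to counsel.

$220,323.00

First $106,000 at 37% = $39,220.00
Next $195,000 at 31% = $60,450.00
Next $149,000 at 28% = $41,720.00
Next $94,000 at 24% = $22,560.00
Next $195,000 at 14.5% = $28,275.00
Remaining $267,600 at 10.5% = $28,098.00
Fee: $39,220.00 + $60,450.00 + $41,720.00 + $22,560.00 + $28,275.00 + $28,098.00 = $220,323.00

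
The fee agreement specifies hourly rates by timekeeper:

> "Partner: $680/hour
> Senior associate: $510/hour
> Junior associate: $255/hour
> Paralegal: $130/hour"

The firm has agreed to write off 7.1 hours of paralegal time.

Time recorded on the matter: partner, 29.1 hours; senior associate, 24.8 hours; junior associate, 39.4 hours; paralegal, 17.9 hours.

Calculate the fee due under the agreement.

Partner: 29.1 × $680 = $19,788.00
Senior associate: 24.8 × $510 = $12,648.00
Junior associate: 39.4 × $255 = $10,047.00
Paralegal: 17.9 × $130 = $2,327.00
Subtotal: $44,810.00
Write-off: 7.1 × $130 = $923.00
Total: $44,810.00 − $923.00 = $43,887.00

$43,887.00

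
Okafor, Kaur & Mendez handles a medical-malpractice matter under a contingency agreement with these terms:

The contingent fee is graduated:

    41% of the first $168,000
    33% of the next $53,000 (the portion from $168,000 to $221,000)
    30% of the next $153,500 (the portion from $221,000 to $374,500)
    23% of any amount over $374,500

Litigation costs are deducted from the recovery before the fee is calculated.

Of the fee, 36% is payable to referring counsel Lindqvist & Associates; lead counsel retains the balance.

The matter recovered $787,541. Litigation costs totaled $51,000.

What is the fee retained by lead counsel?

$138,041.24

Fee base (net of costs): $787,541 − $51,000 = $736,541
First $168,000 at 41% = $68,880.00
Next $53,000 at 33% = $17,490.00
Next $153,500 at 30% = $46,050.00
Remaining $362,041 at 23% = $83,269.43
Fee: $68,880.00 + $17,490.00 + $46,050.00 + $83,269.43 = $215,689.43
Referral share: 36% of $215,689.43 = $77,648.19; lead counsel retains $215,689.43 − $77,648.19 = $138,041.24.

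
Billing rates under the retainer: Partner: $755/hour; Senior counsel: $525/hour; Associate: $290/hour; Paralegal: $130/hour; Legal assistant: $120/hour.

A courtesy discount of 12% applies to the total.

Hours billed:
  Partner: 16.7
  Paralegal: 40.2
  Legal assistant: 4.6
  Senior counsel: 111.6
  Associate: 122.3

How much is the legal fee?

$98,950.28

Partner: 16.7 × $755 = $12,608.50
Senior counsel: 111.6 × $525 = $58,590.00
Associate: 122.3 × $290 = $35,467.00
Paralegal: 40.2 × $130 = $5,226.00
Legal assistant: 4.6 × $120 = $552.00
Subtotal: $112,443.50
Less 12% discount: −$13,493.22
Total: $112,443.50 − $13,493.22 = $98,950.28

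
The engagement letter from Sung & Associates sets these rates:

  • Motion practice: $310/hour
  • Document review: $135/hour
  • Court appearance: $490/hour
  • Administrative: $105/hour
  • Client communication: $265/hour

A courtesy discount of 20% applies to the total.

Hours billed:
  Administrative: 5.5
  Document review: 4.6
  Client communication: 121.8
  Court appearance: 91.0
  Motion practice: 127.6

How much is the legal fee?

$94,097.20

Motion practice: 127.6 × $310 = $39,556.00
Document review: 4.6 × $135 = $621.00
Court appearance: 91.0 × $490 = $44,590.00
Administrative: 5.5 × $105 = $577.50
Client communication: 121.8 × $265 = $32,277.00
Subtotal: $117,621.50
Less 20% discount: −$23,524.30
Total: $117,621.50 − $23,524.30 = $94,097.20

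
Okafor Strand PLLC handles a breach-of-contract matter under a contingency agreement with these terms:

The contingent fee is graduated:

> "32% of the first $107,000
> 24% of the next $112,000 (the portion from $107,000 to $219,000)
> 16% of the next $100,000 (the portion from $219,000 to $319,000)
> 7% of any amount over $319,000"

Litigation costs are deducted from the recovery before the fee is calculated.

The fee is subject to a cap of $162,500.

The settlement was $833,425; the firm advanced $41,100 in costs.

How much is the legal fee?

Fee base (net of costs): $833,425 − $41,100 = $792,325
First $107,000 at 32% = $34,240.00
Next $112,000 at 24% = $26,880.00
Next $100,000 at 16% = $16,000.00
Remaining $473,325 at 7% = $33,132.75
Fee: $34,240.00 + $26,880.00 + $16,000.00 + $33,132.75 = $110,252.75
$110,252.75 is under the $162,500 cap.

$110,252.75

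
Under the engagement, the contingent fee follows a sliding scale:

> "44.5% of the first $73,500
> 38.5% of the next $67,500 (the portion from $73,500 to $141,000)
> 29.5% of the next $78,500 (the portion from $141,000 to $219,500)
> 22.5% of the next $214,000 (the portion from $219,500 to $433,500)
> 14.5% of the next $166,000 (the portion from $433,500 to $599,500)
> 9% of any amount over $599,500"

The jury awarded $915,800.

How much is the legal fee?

$182,539.50

First $73,500 at 44.5% = $32,707.50
Next $67,500 at 38.5% = $25,987.50
Next $78,500 at 29.5% = $23,157.50
Next $214,000 at 22.5% = $48,150.00
Next $166,000 at 14.5% = $24,070.00
Remaining $316,300 at 9% = $28,467.00
Fee: $32,707.50 + $25,987.50 + $23,157.50 + $48,150.00 + $24,070.00 + $28,467.00 = $182,539.50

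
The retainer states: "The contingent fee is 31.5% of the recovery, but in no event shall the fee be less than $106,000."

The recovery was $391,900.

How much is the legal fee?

31.5% of $391,900 = $123,448.50
That exceeds the $106,000 minimum.

$123,448.50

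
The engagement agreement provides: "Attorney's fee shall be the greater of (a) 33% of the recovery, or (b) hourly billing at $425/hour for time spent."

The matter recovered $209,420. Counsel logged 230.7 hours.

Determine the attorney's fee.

$98,047.50

(a) 33% of $209,420 = $69,108.60
(b) 230.7 × $425 = $98,047.50
The greater is (b): $98,047.50.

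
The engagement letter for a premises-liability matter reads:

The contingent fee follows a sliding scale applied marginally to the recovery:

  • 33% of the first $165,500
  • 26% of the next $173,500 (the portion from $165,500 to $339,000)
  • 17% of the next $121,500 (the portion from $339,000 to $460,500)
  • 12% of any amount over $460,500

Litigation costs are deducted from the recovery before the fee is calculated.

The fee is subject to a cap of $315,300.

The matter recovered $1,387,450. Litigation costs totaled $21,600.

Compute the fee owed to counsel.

$229,022.00

Fee base (net of costs): $1,387,450 − $21,600 = $1,365,850
First $165,500 at 33% = $54,615.00
Next $173,500 at 26% = $45,110.00
Next $121,500 at 17% = $20,655.00
Remaining $905,350 at 12% = $108,642.00
Fee: $54,615.00 + $45,110.00 + $20,655.00 + $108,642.00 = $229,022.00
$229,022.00 is under the $315,300 cap.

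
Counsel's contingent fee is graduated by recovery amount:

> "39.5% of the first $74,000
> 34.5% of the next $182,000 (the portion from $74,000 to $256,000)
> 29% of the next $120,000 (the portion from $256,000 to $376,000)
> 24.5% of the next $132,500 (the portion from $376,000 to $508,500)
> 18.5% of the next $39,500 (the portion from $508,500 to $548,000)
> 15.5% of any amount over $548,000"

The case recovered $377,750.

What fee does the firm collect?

First $74,000 at 39.5% = $29,230.00
Next $182,000 at 34.5% = $62,790.00
Next $120,000 at 29% = $34,800.00
Remaining $1,750 at 24.5% = $428.75
Fee: $29,230.00 + $62,790.00 + $34,800.00 + $428.75 = $127,248.75

$127,248.75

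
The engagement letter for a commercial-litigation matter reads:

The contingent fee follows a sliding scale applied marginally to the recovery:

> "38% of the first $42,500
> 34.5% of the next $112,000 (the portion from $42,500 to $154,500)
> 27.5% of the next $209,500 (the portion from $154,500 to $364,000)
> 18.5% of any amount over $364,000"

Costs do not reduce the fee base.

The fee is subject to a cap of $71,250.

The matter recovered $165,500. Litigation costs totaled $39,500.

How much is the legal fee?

$57,815.00

Fee base is the gross recovery, $165,500; costs are reimbursed separately.
First $42,500 at 38% = $16,150.00
Next $112,000 at 34.5% = $38,640.00
Remaining $11,000 at 27.5% = $3,025.00
Fee: $16,150.00 + $38,640.00 + $3,025.00 = $57,815.00
$57,815.00 is under the $71,250 cap.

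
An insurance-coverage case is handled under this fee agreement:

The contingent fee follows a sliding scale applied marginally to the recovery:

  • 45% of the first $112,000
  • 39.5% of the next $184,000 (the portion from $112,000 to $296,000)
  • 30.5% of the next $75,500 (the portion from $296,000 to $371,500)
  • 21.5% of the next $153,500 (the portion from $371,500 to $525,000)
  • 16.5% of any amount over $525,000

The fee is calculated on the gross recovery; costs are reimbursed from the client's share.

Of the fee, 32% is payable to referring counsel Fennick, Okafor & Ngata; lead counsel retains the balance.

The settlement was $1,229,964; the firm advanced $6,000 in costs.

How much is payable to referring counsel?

Fee base is the gross recovery, $1,229,964; costs are reimbursed separately.
First $112,000 at 45% = $50,400.00
Next $184,000 at 39.5% = $72,680.00
Next $75,500 at 30.5% = $23,027.50
Next $153,500 at 21.5% = $33,002.50
Remaining $704,964 at 16.5% = $116,319.06
Fee: $50,400.00 + $72,680.00 + $23,027.50 + $33,002.50 + $116,319.06 = $295,429.06
Referral share: 32% of $295,429.06 = $94,537.30; lead counsel retains $295,429.06 − $94,537.30 = $200,891.76.

$94,537.30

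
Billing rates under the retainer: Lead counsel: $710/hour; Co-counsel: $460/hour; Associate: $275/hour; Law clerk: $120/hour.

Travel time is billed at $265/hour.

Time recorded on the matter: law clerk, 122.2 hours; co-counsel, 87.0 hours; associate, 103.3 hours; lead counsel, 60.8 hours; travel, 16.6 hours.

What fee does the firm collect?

$130,658.50

Lead counsel: 60.8 × $710 = $43,168.00
Co-counsel: 87.0 × $460 = $40,020.00
Associate: 103.3 × $275 = $28,407.50
Law clerk: 122.2 × $120 = $14,664.00
Subtotal: $43,168.00 + $40,020.00 + $28,407.50 + $14,664.00 = $126,259.50
Travel: 16.6 × $265 = $4,399.00
Total: $126,259.50 + $4,399.00 = $130,658.50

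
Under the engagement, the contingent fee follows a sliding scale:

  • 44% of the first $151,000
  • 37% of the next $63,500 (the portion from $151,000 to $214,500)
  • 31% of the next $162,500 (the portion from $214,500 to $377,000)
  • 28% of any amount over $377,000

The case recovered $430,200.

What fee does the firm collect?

First $151,000 at 44% = $66,440.00
Next $63,500 at 37% = $23,495.00
Next $162,500 at 31% = $50,375.00
Remaining $53,200 at 28% = $14,896.00
Fee: $66,440.00 + $23,495.00 + $50,375.00 + $14,896.00 = $155,206.00

$155,206.00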